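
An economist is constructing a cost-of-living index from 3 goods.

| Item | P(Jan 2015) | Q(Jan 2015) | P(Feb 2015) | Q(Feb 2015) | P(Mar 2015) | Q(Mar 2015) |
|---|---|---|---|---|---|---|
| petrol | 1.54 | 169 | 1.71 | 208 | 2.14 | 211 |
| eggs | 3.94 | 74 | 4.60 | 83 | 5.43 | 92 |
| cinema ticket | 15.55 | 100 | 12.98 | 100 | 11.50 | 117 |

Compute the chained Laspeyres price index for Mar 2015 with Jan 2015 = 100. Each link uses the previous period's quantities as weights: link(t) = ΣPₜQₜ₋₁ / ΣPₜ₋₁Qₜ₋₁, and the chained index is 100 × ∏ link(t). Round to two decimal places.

91.95

Link Jan 2015→Feb 2015:
ΣP(Feb 2015)Q(Jan 2015) = 1.71×169 + 4.60×74 + 12.98×100 = 288.99 + 340.4 + 1298 = 1927.39
ΣP(Jan 2015)Q(Jan 2015) = 1.54×169 + 3.94×74 + 15.55×100 = 260.26 + 291.56 + 1555 = 2106.82
link = 1927.39/2106.82 = 0.914834
Link Feb 2015→Mar 2015:
ΣP(Mar 2015)Q(Feb 2015) = 2.14×208 + 5.43×83 + 11.50×100 = 445.12 + 450.69 + 1150 = 2045.81
ΣP(Feb 2015)Q(Feb 2015) = 1.71×208 + 4.60×83 + 12.98×100 = 355.68 + 381.8 + 1298 = 2035.48
link = 2045.81/2035.48 = 1.005075
Chained index = 100 × 0.914834 × 1.005075 = 91.9476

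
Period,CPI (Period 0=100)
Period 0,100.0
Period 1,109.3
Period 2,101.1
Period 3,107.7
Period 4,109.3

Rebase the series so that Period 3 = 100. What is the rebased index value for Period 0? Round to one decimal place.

92.9

Rebased(Period 0) = 100.0 / 107.7 × 100 = 92.8505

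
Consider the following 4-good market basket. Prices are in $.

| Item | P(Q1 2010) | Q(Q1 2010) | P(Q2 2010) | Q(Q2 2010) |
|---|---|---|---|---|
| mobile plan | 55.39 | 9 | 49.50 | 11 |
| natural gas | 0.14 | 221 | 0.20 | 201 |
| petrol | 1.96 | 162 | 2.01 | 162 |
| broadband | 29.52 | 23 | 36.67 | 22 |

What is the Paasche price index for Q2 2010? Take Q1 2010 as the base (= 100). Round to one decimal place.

Paasche price index uses current-period quantities as weights.
ΣP(Q2 2010)·Q(Q2 2010) = 49.50×11 + 0.20×201 + 2.01×162 + 36.67×22 = 544.5 + 40.2 + 325.62 + 806.74 = 1717.06
ΣP(Q1 2010)·Q(Q2 2010) = 55.39×11 + 0.14×201 + 1.96×162 + 29.52×22 = 609.29 + 28.14 + 317.52 + 649.44 = 1604.39
Index = 1717.06 / 1604.39 × 100 = 107.0226

107.0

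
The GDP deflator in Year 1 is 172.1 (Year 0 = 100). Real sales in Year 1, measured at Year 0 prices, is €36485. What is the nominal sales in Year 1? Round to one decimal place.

Nominal = Real × (Index/100) = 36485 × (172.1/100)
        = 36485 × 1.721 = 62790.6850

62790.7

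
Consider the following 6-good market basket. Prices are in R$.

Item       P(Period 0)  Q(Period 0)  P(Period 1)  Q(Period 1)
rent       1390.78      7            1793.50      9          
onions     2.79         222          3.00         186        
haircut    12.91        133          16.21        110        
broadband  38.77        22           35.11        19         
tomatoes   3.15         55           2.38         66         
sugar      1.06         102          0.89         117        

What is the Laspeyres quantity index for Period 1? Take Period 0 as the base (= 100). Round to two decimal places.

117.56

Laspeyres quantity index uses base-period prices as weights.
ΣP(Period 0)·Q(Period 1) = 1390.78×9 + 2.79×186 + 12.91×110 + 38.77×19 + 3.15×66 + 1.06×117 = 12517.02 + 518.94 + 1420.1 + 736.63 + 207.9 + 124.02 = 15524.61
ΣP(Period 0)·Q(Period 0) = 1390.78×7 + 2.79×222 + 12.91×133 + 38.77×22 + 3.15×55 + 1.06×102 = 9735.46 + 619.38 + 1717.03 + 852.94 + 173.25 + 108.12 = 13206.18
Index = 15524.61 / 13206.18 × 100 = 117.5556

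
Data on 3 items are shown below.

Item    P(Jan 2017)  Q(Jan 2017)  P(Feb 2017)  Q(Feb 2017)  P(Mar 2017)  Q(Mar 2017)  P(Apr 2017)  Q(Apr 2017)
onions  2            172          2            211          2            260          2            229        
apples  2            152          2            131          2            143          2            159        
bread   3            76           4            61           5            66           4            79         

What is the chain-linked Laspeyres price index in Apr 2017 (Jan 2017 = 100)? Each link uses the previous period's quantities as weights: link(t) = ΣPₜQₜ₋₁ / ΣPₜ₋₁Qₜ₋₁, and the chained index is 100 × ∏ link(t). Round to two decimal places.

Link Jan 2017→Feb 2017:
ΣP(Feb 2017)Q(Jan 2017) = 2×172 + 2×152 + 4×76 = 344 + 304 + 304 = 952
ΣP(Jan 2017)Q(Jan 2017) = 2×172 + 2×152 + 3×76 = 344 + 304 + 228 = 876
link = 952/876 = 1.086758
Link Feb 2017→Mar 2017:
ΣP(Mar 2017)Q(Feb 2017) = 2×211 + 2×131 + 5×61 = 422 + 262 + 305 = 989
ΣP(Feb 2017)Q(Feb 2017) = 2×211 + 2×131 + 4×61 = 422 + 262 + 244 = 928
link = 989/928 = 1.065733
Link Mar 2017→Apr 2017:
ΣP(Apr 2017)Q(Mar 2017) = 2×260 + 2×143 + 4×66 = 520 + 286 + 264 = 1070
ΣP(Mar 2017)Q(Mar 2017) = 2×260 + 2×143 + 5×66 = 520 + 286 + 330 = 1136
link = 1070/1136 = 0.941901
Chained index = 100 × 1.086758 × 1.065733 × 0.941901 = 109.0904

109.09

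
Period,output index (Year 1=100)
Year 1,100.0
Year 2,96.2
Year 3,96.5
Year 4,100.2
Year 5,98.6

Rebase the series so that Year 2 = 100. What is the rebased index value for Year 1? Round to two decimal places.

103.95

Rebased(Year 1) = 100.0 / 96.2 × 100 = 103.9501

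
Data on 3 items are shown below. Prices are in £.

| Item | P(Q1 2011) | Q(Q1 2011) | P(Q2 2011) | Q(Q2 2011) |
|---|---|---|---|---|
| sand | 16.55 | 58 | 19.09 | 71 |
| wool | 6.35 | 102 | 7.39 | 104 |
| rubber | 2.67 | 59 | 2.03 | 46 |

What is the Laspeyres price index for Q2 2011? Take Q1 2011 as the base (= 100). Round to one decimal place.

Laspeyres price index uses base-period quantities as weights.
ΣP(Q2 2011)·Q(Q1 2011) = 19.09×58 + 7.39×102 + 2.03×59 = 1107.22 + 753.78 + 119.77 = 1980.77
ΣP(Q1 2011)·Q(Q1 2011) = 16.55×58 + 6.35×102 + 2.67×59 = 959.9 + 647.7 + 157.53 = 1765.13
Index = 1980.77 / 1765.13 × 100 = 112.2167

112.2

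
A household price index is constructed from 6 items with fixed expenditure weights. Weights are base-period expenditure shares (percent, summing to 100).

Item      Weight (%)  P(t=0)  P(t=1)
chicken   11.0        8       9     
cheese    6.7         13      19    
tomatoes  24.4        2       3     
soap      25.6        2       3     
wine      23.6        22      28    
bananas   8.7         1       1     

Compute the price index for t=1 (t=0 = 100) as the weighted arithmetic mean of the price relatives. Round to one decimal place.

135.9

chicken: 11.0 × (9/8) = 11.0 × 1.125000 = 12.3750
cheese: 6.7 × (19/13) = 6.7 × 1.461538 = 9.7923
tomatoes: 24.4 × (3/2) = 24.4 × 1.500000 = 36.6000
soap: 25.6 × (3/2) = 25.6 × 1.500000 = 38.4000
wine: 23.6 × (28/22) = 23.6 × 1.272727 = 30.0364
bananas: 8.7 × (1/1) = 8.7 × 1.000000 = 8.7000
Index = Σ wᵢ·(p₁ᵢ/p₀ᵢ) = 12.3750 + 9.7923 + 36.6000 + 38.4000 + 30.0364 + 8.7000 = 135.9037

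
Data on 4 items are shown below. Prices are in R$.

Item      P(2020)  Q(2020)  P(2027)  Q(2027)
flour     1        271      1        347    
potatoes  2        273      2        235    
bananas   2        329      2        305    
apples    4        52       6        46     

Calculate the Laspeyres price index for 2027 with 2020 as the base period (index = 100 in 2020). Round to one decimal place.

106.2

Laspeyres price index uses base-period quantities as weights.
ΣP(2027)·Q(2020) = 1×271 + 2×273 + 2×329 + 6×52 = 271 + 546 + 658 + 312 = 1787
ΣP(2020)·Q(2020) = 1×271 + 2×273 + 2×329 + 4×52 = 271 + 546 + 658 + 208 = 1683
Index = 1787 / 1683 × 100 = 106.1794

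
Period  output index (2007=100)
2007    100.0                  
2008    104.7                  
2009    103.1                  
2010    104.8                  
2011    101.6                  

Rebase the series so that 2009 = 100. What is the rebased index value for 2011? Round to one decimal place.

Rebased(2011) = 101.6 / 103.1 × 100 = 98.5451

98.5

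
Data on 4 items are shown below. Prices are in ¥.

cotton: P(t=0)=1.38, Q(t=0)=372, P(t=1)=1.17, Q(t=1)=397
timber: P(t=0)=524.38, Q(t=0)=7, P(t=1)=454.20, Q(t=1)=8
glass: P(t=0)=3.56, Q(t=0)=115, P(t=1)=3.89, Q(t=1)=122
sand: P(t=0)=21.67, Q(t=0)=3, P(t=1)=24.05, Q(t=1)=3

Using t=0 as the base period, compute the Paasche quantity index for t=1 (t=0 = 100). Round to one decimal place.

Paasche quantity index uses current-period prices as weights.
ΣP(t=1)·Q(t=1) = 1.17×397 + 454.20×8 + 3.89×122 + 24.05×3 = 464.49 + 3633.6 + 474.58 + 72.15 = 4644.82
ΣP(t=1)·Q(t=0) = 1.17×372 + 454.20×7 + 3.89×115 + 24.05×3 = 435.24 + 3179.4 + 447.35 + 72.15 = 4134.14
Index = 4644.82 / 4134.14 × 100 = 112.3528

112.4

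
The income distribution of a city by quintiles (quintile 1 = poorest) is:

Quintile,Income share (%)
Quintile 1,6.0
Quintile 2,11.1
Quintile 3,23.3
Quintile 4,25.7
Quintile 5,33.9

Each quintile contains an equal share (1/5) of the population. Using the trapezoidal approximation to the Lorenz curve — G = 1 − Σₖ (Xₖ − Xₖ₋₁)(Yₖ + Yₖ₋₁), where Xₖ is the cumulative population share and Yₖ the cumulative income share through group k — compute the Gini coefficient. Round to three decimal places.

0.282

Cumulative income shares Yₖ: 0.0600, 0.1710, 0.4040, 0.6610, 1.0000
Σ (Xₖ−Xₖ₋₁)(Yₖ+Yₖ₋₁) = (1/5)(0.0600+0.0000) + (1/5)(0.1710+0.0600) + (1/5)(0.4040+0.1710) + (1/5)(0.6610+0.4040) + (1/5)(1.0000+0.6610)
  = 0.0120 + 0.0462 + 0.1150 + 0.2130 + 0.3322 = 0.7184
G = 1 − 0.7184 = 0.2816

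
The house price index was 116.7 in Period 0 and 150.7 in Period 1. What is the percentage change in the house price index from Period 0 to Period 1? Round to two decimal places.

Change = (150.7 − 116.7) / 116.7 × 100
       = 34.0 / 116.7 × 100 = 29.1345%

29.13%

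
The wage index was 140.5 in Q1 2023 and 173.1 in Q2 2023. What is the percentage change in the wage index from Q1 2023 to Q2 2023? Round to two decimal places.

23.20%

Change = (173.1 − 140.5) / 140.5 × 100
       = 32.6 / 140.5 × 100 = 23.2028%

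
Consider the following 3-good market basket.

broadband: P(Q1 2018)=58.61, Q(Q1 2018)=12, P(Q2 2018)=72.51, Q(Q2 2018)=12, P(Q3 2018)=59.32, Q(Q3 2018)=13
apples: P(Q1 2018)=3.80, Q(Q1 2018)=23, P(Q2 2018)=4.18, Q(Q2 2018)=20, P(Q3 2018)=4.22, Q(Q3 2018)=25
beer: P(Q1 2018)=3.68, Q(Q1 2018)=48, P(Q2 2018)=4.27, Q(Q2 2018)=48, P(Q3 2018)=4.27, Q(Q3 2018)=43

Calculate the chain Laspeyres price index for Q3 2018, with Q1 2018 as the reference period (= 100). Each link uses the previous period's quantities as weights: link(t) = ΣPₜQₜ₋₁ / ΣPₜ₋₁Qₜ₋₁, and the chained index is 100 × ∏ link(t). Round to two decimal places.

104.62

Link Q1 2018→Q2 2018:
ΣP(Q2 2018)Q(Q1 2018) = 72.51×12 + 4.18×23 + 4.27×48 = 870.12 + 96.14 + 204.96 = 1171.22
ΣP(Q1 2018)Q(Q1 2018) = 58.61×12 + 3.80×23 + 3.68×48 = 703.32 + 87.4 + 176.64 = 967.36
link = 1171.22/967.36 = 1.210739
Link Q2 2018→Q3 2018:
ΣP(Q3 2018)Q(Q2 2018) = 59.32×12 + 4.22×20 + 4.27×48 = 711.84 + 84.4 + 204.96 = 1001.2
ΣP(Q2 2018)Q(Q2 2018) = 72.51×12 + 4.18×20 + 4.27×48 = 870.12 + 83.6 + 204.96 = 1158.68
link = 1001.2/1158.68 = 0.864087
Chained index = 100 × 1.210739 × 0.864087 = 104.6183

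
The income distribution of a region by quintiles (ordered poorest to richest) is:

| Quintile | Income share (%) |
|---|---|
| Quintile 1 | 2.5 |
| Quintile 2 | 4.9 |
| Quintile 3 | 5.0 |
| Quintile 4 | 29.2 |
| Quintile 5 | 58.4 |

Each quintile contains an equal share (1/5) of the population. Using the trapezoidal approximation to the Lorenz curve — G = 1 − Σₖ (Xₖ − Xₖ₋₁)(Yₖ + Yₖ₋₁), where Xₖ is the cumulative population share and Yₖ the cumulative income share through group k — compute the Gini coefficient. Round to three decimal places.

0.544

Cumulative income shares Yₖ: 0.0250, 0.0740, 0.1240, 0.4160, 1.0000
Σ (Xₖ−Xₖ₋₁)(Yₖ+Yₖ₋₁) = (1/5)(0.0250+0.0000) + (1/5)(0.0740+0.0250) + (1/5)(0.1240+0.0740) + (1/5)(0.4160+0.1240) + (1/5)(1.0000+0.4160)
  = 0.0050 + 0.0198 + 0.0396 + 0.1080 + 0.2832 = 0.4556
G = 1 − 0.4556 = 0.5444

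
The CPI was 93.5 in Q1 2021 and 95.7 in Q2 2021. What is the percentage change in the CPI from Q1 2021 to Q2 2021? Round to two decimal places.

2.35%

Change = (95.7 − 93.5) / 93.5 × 100
       = 2.2 / 93.5 × 100 = 2.3529%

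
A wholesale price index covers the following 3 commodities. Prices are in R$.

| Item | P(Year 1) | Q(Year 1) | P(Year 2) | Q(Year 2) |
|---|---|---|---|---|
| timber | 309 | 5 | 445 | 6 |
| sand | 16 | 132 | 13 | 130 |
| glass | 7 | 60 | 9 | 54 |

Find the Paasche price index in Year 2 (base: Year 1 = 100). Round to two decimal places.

Paasche price index uses current-period quantities as weights.
ΣP(Year 2)·Q(Year 2) = 445×6 + 13×130 + 9×54 = 2670 + 1690 + 486 = 4846
ΣP(Year 1)·Q(Year 2) = 309×6 + 16×130 + 7×54 = 1854 + 2080 + 378 = 4312
Index = 4846 / 4312 × 100 = 112.3840

112.38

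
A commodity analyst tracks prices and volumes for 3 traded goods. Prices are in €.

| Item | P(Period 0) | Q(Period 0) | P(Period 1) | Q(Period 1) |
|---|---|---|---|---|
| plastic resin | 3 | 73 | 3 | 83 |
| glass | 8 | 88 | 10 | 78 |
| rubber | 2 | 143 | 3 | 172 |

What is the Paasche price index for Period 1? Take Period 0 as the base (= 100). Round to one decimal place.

127.0

Paasche price index uses current-period quantities as weights.
ΣP(Period 1)·Q(Period 1) = 3×83 + 10×78 + 3×172 = 249 + 780 + 516 = 1545
ΣP(Period 0)·Q(Period 1) = 3×83 + 8×78 + 2×172 = 249 + 624 + 344 = 1217
Index = 1545 / 1217 × 100 = 126.9515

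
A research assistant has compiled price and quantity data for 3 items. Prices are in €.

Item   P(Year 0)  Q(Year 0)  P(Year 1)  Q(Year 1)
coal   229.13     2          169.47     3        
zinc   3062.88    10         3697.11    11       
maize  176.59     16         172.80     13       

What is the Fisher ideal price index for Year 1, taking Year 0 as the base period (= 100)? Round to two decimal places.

118.29

Laspeyres component (base-period weights):
ΣP(Year 1)Q(Year 0) = 169.47×2 + 3697.11×10 + 172.80×16 = 338.94 + 36971.1 + 2764.8 = 40074.84
ΣP(Year 0)Q(Year 0) = 229.13×2 + 3062.88×10 + 176.59×16 = 458.26 + 30628.8 + 2825.44 = 33912.5
L = 40074.84 / 33912.5 × 100 = 118.1713
Paasche component (current-period weights):
ΣP(Year 1)Q(Year 1) = 169.47×3 + 3697.11×11 + 172.80×13 = 508.41 + 40668.21 + 2246.4 = 43423.02
ΣP(Year 0)Q(Year 1) = 229.13×3 + 3062.88×11 + 176.59×13 = 687.39 + 33691.68 + 2295.67 = 36674.74
P = 43423.02 / 36674.74 × 100 = 118.4003
Fisher = √(L × P) = √(118.1713 × 118.4003) = 118.2858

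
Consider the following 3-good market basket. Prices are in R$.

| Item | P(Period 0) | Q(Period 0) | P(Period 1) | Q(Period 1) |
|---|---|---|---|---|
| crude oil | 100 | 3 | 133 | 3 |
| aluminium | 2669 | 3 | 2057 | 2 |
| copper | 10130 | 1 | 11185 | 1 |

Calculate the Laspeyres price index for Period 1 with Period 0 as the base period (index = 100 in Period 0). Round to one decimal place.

Laspeyres price index uses base-period quantities as weights.
ΣP(Period 1)·Q(Period 0) = 133×3 + 2057×3 + 11185×1 = 399 + 6171 + 11185 = 17755
ΣP(Period 0)·Q(Period 0) = 100×3 + 2669×3 + 10130×1 = 300 + 8007 + 10130 = 18437
Index = 17755 / 18437 × 100 = 96.3009

96.3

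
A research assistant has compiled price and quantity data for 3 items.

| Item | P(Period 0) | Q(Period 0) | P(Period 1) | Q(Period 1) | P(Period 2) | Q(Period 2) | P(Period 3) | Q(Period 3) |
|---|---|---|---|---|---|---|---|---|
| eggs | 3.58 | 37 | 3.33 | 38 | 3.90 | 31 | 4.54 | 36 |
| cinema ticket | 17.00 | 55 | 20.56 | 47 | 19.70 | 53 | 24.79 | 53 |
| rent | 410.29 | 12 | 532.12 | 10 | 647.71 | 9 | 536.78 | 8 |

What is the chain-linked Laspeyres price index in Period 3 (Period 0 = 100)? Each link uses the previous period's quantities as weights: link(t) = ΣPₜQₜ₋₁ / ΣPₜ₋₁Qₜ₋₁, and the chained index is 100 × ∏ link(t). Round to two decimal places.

Link Period 0→Period 1:
ΣP(Period 1)Q(Period 0) = 3.33×37 + 20.56×55 + 532.12×12 = 123.21 + 1130.8 + 6385.44 = 7639.45
ΣP(Period 0)Q(Period 0) = 3.58×37 + 17.00×55 + 410.29×12 = 132.46 + 935 + 4923.48 = 5990.94
link = 7639.45/5990.94 = 1.275167
Link Period 1→Period 2:
ΣP(Period 2)Q(Period 1) = 3.90×38 + 19.70×47 + 647.71×10 = 148.2 + 925.9 + 6477.1 = 7551.2
ΣP(Period 1)Q(Period 1) = 3.33×38 + 20.56×47 + 532.12×10 = 126.54 + 966.32 + 5321.2 = 6414.06
link = 7551.2/6414.06 = 1.177289
Link Period 2→Period 3:
ΣP(Period 3)Q(Period 2) = 4.54×31 + 24.79×53 + 536.78×9 = 140.74 + 1313.87 + 4831.02 = 6285.63
ΣP(Period 2)Q(Period 2) = 3.90×31 + 19.70×53 + 647.71×9 = 120.9 + 1044.1 + 5829.39 = 6994.39
link = 6285.63/6994.39 = 0.898667
Chained index = 100 × 1.275167 × 1.177289 × 0.898667 = 134.9115

134.91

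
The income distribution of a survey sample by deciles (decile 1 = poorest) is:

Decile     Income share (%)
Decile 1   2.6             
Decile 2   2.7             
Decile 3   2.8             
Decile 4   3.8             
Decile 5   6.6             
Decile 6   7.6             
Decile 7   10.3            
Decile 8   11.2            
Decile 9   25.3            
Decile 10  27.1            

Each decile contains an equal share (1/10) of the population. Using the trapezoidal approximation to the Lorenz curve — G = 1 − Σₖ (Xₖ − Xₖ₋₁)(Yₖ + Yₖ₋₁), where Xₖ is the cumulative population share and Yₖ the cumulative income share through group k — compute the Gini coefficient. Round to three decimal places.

Cumulative income shares Yₖ: 0.0260, 0.0530, 0.0810, 0.1190, 0.1850, 0.2610, 0.3640, 0.4760, 0.7290, 1.0000
Σ (Xₖ−Xₖ₋₁)(Yₖ+Yₖ₋₁) = (1/10)(0.0260+0.0000) + (1/10)(0.0530+0.0260) + (1/10)(0.0810+0.0530) + (1/10)(0.1190+0.0810) + (1/10)(0.1850+0.1190) + (1/10)(0.2610+0.1850) + (1/10)(0.3640+0.2610) + (1/10)(0.4760+0.3640) + (1/10)(0.7290+0.4760) + (1/10)(1.0000+0.7290)
  = 0.0026 + 0.0079 + 0.0134 + 0.0200 + 0.0304 + 0.0446 + 0.0625 + 0.0840 + 0.1205 + 0.1729 = 0.5588
G = 1 − 0.5588 = 0.4412

0.441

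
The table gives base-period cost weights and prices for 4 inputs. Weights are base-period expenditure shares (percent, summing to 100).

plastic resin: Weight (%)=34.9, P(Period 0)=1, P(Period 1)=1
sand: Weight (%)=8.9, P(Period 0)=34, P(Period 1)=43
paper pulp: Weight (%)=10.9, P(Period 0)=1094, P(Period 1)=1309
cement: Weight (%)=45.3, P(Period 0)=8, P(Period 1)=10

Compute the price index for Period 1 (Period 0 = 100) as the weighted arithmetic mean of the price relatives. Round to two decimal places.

plastic resin: 34.9 × (1/1) = 34.9 × 1.000000 = 34.9000
sand: 8.9 × (43/34) = 8.9 × 1.264706 = 11.2559
paper pulp: 10.9 × (1309/1094) = 10.9 × 1.196527 = 13.0421
cement: 45.3 × (10/8) = 45.3 × 1.250000 = 56.6250
Index = Σ wᵢ·(p₁ᵢ/p₀ᵢ) = 34.9000 + 11.2559 + 13.0421 + 56.6250 = 115.8230

115.82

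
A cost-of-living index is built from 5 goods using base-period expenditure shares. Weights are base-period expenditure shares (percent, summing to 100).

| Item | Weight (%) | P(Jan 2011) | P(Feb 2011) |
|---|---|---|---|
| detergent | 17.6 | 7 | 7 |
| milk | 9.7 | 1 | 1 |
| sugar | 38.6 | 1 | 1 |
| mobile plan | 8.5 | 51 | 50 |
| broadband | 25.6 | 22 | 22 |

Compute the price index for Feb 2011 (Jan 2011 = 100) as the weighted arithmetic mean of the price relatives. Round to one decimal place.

99.8

detergent: 17.6 × (7/7) = 17.6 × 1.000000 = 17.6000
milk: 9.7 × (1/1) = 9.7 × 1.000000 = 9.7000
sugar: 38.6 × (1/1) = 38.6 × 1.000000 = 38.6000
mobile plan: 8.5 × (50/51) = 8.5 × 0.980392 = 8.3333
broadband: 25.6 × (22/22) = 25.6 × 1.000000 = 25.6000
Index = Σ wᵢ·(p₁ᵢ/p₀ᵢ) = 17.6000 + 9.7000 + 38.6000 + 8.3333 + 25.6000 = 99.8333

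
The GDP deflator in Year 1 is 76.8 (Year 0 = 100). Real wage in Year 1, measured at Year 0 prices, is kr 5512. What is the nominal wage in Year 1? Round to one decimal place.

Nominal = Real × (Index/100) = 5512 × (76.8/100)
        = 5512 × 0.768 = 4233.2160

4233.2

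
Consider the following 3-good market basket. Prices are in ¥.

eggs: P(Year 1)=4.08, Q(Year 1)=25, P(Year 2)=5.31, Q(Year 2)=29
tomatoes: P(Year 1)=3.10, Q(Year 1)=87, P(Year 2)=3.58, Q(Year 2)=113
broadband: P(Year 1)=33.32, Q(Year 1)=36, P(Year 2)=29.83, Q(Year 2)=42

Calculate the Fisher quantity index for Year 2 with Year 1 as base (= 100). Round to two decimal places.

Laspeyres component (base-period weights):
ΣP(Year 1)Q(Year 2) = 4.08×29 + 3.10×113 + 33.32×42 = 118.32 + 350.3 + 1399.44 = 1868.06
ΣP(Year 1)Q(Year 1) = 4.08×25 + 3.10×87 + 33.32×36 = 102 + 269.7 + 1199.52 = 1571.22
L = 1868.06 / 1571.22 × 100 = 118.8923
Paasche component (current-period weights):
ΣP(Year 2)Q(Year 2) = 5.31×29 + 3.58×113 + 29.83×42 = 153.99 + 404.54 + 1252.86 = 1811.39
ΣP(Year 2)Q(Year 1) = 5.31×25 + 3.58×87 + 29.83×36 = 132.75 + 311.46 + 1073.88 = 1518.09
P = 1811.39 / 1518.09 × 100 = 119.3203
Fisher = √(L × P) = √(118.8923 × 119.3203) = 119.1061

119.11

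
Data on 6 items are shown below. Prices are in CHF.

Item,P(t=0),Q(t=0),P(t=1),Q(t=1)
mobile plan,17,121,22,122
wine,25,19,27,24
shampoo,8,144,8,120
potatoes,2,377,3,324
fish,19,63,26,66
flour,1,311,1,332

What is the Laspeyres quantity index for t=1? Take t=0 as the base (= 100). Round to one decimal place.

98.7

Laspeyres quantity index uses base-period prices as weights.
ΣP(t=0)·Q(t=1) = 17×122 + 25×24 + 8×120 + 2×324 + 19×66 + 1×332 = 2074 + 600 + 960 + 648 + 1254 + 332 = 5868
ΣP(t=0)·Q(t=0) = 17×121 + 25×19 + 8×144 + 2×377 + 19×63 + 1×311 = 2057 + 475 + 1152 + 754 + 1197 + 311 = 5946
Index = 5868 / 5946 × 100 = 98.6882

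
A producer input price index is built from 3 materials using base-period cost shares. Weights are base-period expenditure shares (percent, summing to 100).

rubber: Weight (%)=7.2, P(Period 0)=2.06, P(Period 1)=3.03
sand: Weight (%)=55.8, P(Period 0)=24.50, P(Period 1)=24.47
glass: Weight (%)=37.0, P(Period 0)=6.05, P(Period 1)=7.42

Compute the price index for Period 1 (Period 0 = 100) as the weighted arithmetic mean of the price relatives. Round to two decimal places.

111.70

rubber: 7.2 × (3.03/2.06) = 7.2 × 1.470874 = 10.5903
sand: 55.8 × (24.47/24.50) = 55.8 × 0.998776 = 55.7317
glass: 37.0 × (7.42/6.05) = 37.0 × 1.226446 = 45.3785
Index = Σ wᵢ·(p₁ᵢ/p₀ᵢ) = 10.5903 + 55.7317 + 45.3785 = 111.7005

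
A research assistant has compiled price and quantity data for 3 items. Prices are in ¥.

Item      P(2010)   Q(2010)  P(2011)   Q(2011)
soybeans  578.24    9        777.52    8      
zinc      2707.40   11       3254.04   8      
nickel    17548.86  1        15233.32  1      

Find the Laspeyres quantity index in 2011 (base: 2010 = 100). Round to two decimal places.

83.44

Laspeyres quantity index uses base-period prices as weights.
ΣP(2010)·Q(2011) = 578.24×8 + 2707.40×8 + 17548.86×1 = 4625.92 + 21659.2 + 17548.86 = 43833.98
ΣP(2010)·Q(2010) = 578.24×9 + 2707.40×11 + 17548.86×1 = 5204.16 + 29781.4 + 17548.86 = 52534.42
Index = 43833.98 / 52534.42 × 100 = 83.4386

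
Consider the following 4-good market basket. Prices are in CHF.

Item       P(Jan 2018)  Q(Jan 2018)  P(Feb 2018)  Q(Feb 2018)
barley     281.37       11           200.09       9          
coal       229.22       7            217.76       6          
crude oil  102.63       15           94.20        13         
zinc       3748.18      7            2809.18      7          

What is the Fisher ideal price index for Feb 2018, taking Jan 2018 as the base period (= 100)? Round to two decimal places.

Laspeyres component (base-period weights):
ΣP(Feb 2018)Q(Jan 2018) = 200.09×11 + 217.76×7 + 94.20×15 + 2809.18×7 = 2200.99 + 1524.32 + 1413 + 19664.26 = 24802.57
ΣP(Jan 2018)Q(Jan 2018) = 281.37×11 + 229.22×7 + 102.63×15 + 3748.18×7 = 3095.07 + 1604.54 + 1539.45 + 26237.26 = 32476.32
L = 24802.57 / 32476.32 × 100 = 76.3712
Paasche component (current-period weights):
ΣP(Feb 2018)Q(Feb 2018) = 200.09×9 + 217.76×6 + 94.20×13 + 2809.18×7 = 1800.81 + 1306.56 + 1224.6 + 19664.26 = 23996.23
ΣP(Jan 2018)Q(Feb 2018) = 281.37×9 + 229.22×6 + 102.63×13 + 3748.18×7 = 2532.33 + 1375.32 + 1334.19 + 26237.26 = 31479.1
P = 23996.23 / 31479.1 × 100 = 76.2291
Fisher = √(L × P) = √(76.3712 × 76.2291) = 76.3001

76.30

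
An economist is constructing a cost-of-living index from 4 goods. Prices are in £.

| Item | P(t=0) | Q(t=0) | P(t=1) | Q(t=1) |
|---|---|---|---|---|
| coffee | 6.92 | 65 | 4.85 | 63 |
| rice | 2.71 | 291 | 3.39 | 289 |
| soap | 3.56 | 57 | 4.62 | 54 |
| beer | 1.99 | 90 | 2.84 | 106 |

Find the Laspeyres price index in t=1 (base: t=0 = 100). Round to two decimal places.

112.36

Laspeyres price index uses base-period quantities as weights.
ΣP(t=1)·Q(t=0) = 4.85×65 + 3.39×291 + 4.62×57 + 2.84×90 = 315.25 + 986.49 + 263.34 + 255.6 = 1820.68
ΣP(t=0)·Q(t=0) = 6.92×65 + 2.71×291 + 3.56×57 + 1.99×90 = 449.8 + 788.61 + 202.92 + 179.1 = 1620.43
Index = 1820.68 / 1620.43 × 100 = 112.3578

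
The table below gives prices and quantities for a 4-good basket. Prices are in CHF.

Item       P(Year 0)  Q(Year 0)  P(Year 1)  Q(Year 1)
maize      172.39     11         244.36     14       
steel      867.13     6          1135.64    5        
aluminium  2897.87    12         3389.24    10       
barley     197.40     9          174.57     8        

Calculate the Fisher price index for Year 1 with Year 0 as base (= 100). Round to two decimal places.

Laspeyres component (base-period weights):
ΣP(Year 1)Q(Year 0) = 244.36×11 + 1135.64×6 + 3389.24×12 + 174.57×9 = 2687.96 + 6813.84 + 40670.88 + 1571.13 = 51743.81
ΣP(Year 0)Q(Year 0) = 172.39×11 + 867.13×6 + 2897.87×12 + 197.40×9 = 1896.29 + 5202.78 + 34774.44 + 1776.6 = 43650.11
L = 51743.81 / 43650.11 × 100 = 118.5422
Paasche component (current-period weights):
ΣP(Year 1)Q(Year 1) = 244.36×14 + 1135.64×5 + 3389.24×10 + 174.57×8 = 3421.04 + 5678.2 + 33892.4 + 1396.56 = 44388.2
ΣP(Year 0)Q(Year 1) = 172.39×14 + 867.13×5 + 2897.87×10 + 197.40×8 = 2413.46 + 4335.65 + 28978.7 + 1579.2 = 37307.01
P = 44388.2 / 37307.01 × 100 = 118.9809
Fisher = √(L × P) = √(118.5422 × 118.9809) = 118.7613

118.76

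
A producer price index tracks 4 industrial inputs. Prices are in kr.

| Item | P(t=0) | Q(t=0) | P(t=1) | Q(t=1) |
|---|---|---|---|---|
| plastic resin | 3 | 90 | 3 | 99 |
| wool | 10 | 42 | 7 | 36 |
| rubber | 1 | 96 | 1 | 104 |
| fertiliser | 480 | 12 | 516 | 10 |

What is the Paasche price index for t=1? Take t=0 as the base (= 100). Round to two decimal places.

104.53

Paasche price index uses current-period quantities as weights.
ΣP(t=1)·Q(t=1) = 3×99 + 7×36 + 1×104 + 516×10 = 297 + 252 + 104 + 5160 = 5813
ΣP(t=0)·Q(t=1) = 3×99 + 10×36 + 1×104 + 480×10 = 297 + 360 + 104 + 4800 = 5561
Index = 5813 / 5561 × 100 = 104.5316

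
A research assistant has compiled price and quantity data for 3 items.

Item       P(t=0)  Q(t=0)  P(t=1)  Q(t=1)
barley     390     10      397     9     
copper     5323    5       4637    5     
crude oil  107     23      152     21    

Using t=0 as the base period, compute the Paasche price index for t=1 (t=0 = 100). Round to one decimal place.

Paasche price index uses current-period quantities as weights.
ΣP(t=1)·Q(t=1) = 397×9 + 4637×5 + 152×21 = 3573 + 23185 + 3192 = 29950
ΣP(t=0)·Q(t=1) = 390×9 + 5323×5 + 107×21 = 3510 + 26615 + 2247 = 32372
Index = 29950 / 32372 × 100 = 92.5182

92.5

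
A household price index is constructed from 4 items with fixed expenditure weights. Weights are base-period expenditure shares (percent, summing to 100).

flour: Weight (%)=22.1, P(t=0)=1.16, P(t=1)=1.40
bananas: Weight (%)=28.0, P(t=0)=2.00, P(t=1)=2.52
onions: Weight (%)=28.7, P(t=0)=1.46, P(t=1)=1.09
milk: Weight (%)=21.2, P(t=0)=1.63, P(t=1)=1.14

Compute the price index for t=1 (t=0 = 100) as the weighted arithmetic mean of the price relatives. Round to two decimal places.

flour: 22.1 × (1.40/1.16) = 22.1 × 1.206897 = 26.6724
bananas: 28.0 × (2.52/2.00) = 28.0 × 1.260000 = 35.2800
onions: 28.7 × (1.09/1.46) = 28.7 × 0.746575 = 21.4267
milk: 21.2 × (1.14/1.63) = 21.2 × 0.699387 = 14.8270
Index = Σ wᵢ·(p₁ᵢ/p₀ᵢ) = 26.6724 + 35.2800 + 21.4267 + 14.8270 = 98.2061

98.21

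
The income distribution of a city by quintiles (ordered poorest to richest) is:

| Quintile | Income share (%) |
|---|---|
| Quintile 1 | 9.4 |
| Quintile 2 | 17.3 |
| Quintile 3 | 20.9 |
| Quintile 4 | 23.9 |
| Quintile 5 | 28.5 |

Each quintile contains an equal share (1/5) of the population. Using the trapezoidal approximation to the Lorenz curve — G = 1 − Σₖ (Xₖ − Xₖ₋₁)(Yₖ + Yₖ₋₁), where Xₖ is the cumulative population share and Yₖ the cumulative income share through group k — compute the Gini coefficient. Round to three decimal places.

Cumulative income shares Yₖ: 0.0940, 0.2670, 0.4760, 0.7150, 1.0000
Σ (Xₖ−Xₖ₋₁)(Yₖ+Yₖ₋₁) = (1/5)(0.0940+0.0000) + (1/5)(0.2670+0.0940) + (1/5)(0.4760+0.2670) + (1/5)(0.7150+0.4760) + (1/5)(1.0000+0.7150)
  = 0.0188 + 0.0722 + 0.1486 + 0.2382 + 0.3430 = 0.8208
G = 1 − 0.8208 = 0.1792

0.179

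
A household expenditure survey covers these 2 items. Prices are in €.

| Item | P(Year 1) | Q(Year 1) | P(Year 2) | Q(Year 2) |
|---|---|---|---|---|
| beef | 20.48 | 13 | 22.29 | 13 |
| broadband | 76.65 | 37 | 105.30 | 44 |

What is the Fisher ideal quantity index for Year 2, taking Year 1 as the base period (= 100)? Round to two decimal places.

Laspeyres component (base-period weights):
ΣP(Year 1)Q(Year 2) = 20.48×13 + 76.65×44 = 266.24 + 3372.6 = 3638.84
ΣP(Year 1)Q(Year 1) = 20.48×13 + 76.65×37 = 266.24 + 2836.05 = 3102.29
L = 3638.84 / 3102.29 × 100 = 117.2953
Paasche component (current-period weights):
ΣP(Year 2)Q(Year 2) = 22.29×13 + 105.30×44 = 289.77 + 4633.2 = 4922.97
ΣP(Year 2)Q(Year 1) = 22.29×13 + 105.30×37 = 289.77 + 3896.1 = 4185.87
P = 4922.97 / 4185.87 × 100 = 117.6092
Fisher = √(L × P) = √(117.2953 × 117.6092) = 117.4522

117.45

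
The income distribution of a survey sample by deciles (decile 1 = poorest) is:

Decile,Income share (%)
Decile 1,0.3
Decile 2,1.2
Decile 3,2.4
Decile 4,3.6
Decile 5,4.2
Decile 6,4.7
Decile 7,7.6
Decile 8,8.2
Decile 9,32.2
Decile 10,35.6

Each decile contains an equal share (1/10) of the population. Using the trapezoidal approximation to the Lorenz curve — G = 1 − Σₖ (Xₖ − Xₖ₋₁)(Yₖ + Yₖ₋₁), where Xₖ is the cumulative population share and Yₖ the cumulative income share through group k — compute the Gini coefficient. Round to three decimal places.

0.576

Cumulative income shares Yₖ: 0.0030, 0.0150, 0.0390, 0.0750, 0.1170, 0.1640, 0.2400, 0.3220, 0.6440, 1.0000
Σ (Xₖ−Xₖ₋₁)(Yₖ+Yₖ₋₁) = (1/10)(0.0030+0.0000) + (1/10)(0.0150+0.0030) + (1/10)(0.0390+0.0150) + (1/10)(0.0750+0.0390) + (1/10)(0.1170+0.0750) + (1/10)(0.1640+0.1170) + (1/10)(0.2400+0.1640) + (1/10)(0.3220+0.2400) + (1/10)(0.6440+0.3220) + (1/10)(1.0000+0.6440)
  = 0.0003 + 0.0018 + 0.0054 + 0.0114 + 0.0192 + 0.0281 + 0.0404 + 0.0562 + 0.0966 + 0.1644 = 0.4238
G = 1 − 0.4238 = 0.5762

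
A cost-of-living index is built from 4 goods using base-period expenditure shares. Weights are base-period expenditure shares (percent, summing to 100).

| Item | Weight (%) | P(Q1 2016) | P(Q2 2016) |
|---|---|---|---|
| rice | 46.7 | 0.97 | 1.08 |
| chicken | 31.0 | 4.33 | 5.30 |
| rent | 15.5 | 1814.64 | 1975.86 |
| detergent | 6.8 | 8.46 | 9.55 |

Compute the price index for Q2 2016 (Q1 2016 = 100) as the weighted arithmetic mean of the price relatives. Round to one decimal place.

rice: 46.7 × (1.08/0.97) = 46.7 × 1.113402 = 51.9959
chicken: 31.0 × (5.30/4.33) = 31.0 × 1.224018 = 37.9446
rent: 15.5 × (1975.86/1814.64) = 15.5 × 1.088844 = 16.8771
detergent: 6.8 × (9.55/8.46) = 6.8 × 1.128842 = 7.6761
Index = Σ wᵢ·(p₁ᵢ/p₀ᵢ) = 51.9959 + 37.9446 + 16.8771 + 7.6761 = 114.4937

114.5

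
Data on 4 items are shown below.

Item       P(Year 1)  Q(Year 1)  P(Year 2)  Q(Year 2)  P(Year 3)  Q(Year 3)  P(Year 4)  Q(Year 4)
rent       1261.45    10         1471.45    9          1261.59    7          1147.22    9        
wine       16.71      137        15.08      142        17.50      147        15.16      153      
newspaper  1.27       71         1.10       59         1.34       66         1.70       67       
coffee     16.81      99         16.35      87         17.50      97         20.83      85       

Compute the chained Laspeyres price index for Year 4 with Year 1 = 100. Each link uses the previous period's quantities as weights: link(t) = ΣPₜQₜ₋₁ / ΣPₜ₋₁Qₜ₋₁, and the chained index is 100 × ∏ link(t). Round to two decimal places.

Link Year 1→Year 2:
ΣP(Year 2)Q(Year 1) = 1471.45×10 + 15.08×137 + 1.10×71 + 16.35×99 = 14714.5 + 2065.96 + 78.1 + 1618.65 = 18477.21
ΣP(Year 1)Q(Year 1) = 1261.45×10 + 16.71×137 + 1.27×71 + 16.81×99 = 12614.5 + 2289.27 + 90.17 + 1664.19 = 16658.13
link = 18477.21/16658.13 = 1.109201
Link Year 2→Year 3:
ΣP(Year 3)Q(Year 2) = 1261.59×9 + 17.50×142 + 1.34×59 + 17.50×87 = 11354.31 + 2485 + 79.06 + 1522.5 = 15440.87
ΣP(Year 2)Q(Year 2) = 1471.45×9 + 15.08×142 + 1.10×59 + 16.35×87 = 13243.05 + 2141.36 + 64.9 + 1422.45 = 16871.76
link = 15440.87/16871.76 = 0.915190
Link Year 3→Year 4:
ΣP(Year 4)Q(Year 3) = 1147.22×7 + 15.16×147 + 1.70×66 + 20.83×97 = 8030.54 + 2228.52 + 112.2 + 2020.51 = 12391.77
ΣP(Year 3)Q(Year 3) = 1261.59×7 + 17.50×147 + 1.34×66 + 17.50×97 = 8831.13 + 2572.5 + 88.44 + 1697.5 = 13189.57
link = 12391.77/13189.57 = 0.939513
Chained index = 100 × 1.109201 × 0.915190 × 0.939513 = 95.3727

95.37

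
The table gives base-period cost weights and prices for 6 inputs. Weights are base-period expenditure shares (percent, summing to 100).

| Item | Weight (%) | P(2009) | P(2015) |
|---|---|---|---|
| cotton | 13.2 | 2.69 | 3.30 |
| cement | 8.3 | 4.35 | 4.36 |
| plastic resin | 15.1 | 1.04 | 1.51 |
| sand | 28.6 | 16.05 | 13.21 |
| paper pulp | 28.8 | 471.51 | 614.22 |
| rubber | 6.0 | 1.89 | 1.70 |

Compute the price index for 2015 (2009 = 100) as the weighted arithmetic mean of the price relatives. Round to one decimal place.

cotton: 13.2 × (3.30/2.69) = 13.2 × 1.226766 = 16.1933
cement: 8.3 × (4.36/4.35) = 8.3 × 1.002299 = 8.3191
plastic resin: 15.1 × (1.51/1.04) = 15.1 × 1.451923 = 21.9240
sand: 28.6 × (13.21/16.05) = 28.6 × 0.823053 = 23.5393
paper pulp: 28.8 × (614.22/471.51) = 28.8 × 1.302666 = 37.5168
rubber: 6.0 × (1.70/1.89) = 6.0 × 0.899471 = 5.3968
Index = Σ wᵢ·(p₁ᵢ/p₀ᵢ) = 16.1933 + 8.3191 + 21.9240 + 23.5393 + 37.5168 + 5.3968 = 112.8893

112.9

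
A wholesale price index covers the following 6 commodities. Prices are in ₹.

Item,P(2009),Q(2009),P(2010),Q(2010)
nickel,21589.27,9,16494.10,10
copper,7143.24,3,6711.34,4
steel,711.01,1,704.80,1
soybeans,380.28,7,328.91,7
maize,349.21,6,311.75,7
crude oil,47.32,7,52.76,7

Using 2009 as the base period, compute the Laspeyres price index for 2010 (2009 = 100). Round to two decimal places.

78.47

Laspeyres price index uses base-period quantities as weights.
ΣP(2010)·Q(2009) = 16494.10×9 + 6711.34×3 + 704.80×1 + 328.91×7 + 311.75×6 + 52.76×7 = 148446.9 + 20134.02 + 704.8 + 2302.37 + 1870.5 + 369.32 = 173827.91
ΣP(2009)·Q(2009) = 21589.27×9 + 7143.24×3 + 711.01×1 + 380.28×7 + 349.21×6 + 47.32×7 = 194303.43 + 21429.72 + 711.01 + 2661.96 + 2095.26 + 331.24 = 221532.62
Index = 173827.91 / 221532.62 × 100 = 78.4661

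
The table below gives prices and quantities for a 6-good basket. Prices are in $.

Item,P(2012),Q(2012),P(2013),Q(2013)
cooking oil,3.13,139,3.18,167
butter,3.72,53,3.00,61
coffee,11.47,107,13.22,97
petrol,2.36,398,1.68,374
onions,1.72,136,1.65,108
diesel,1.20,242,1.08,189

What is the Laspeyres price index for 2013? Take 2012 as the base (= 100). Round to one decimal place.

Laspeyres price index uses base-period quantities as weights.
ΣP(2013)·Q(2012) = 3.18×139 + 3.00×53 + 13.22×107 + 1.68×398 + 1.65×136 + 1.08×242 = 442.02 + 159 + 1414.54 + 668.64 + 224.4 + 261.36 = 3169.96
ΣP(2012)·Q(2012) = 3.13×139 + 3.72×53 + 11.47×107 + 2.36×398 + 1.72×136 + 1.20×242 = 435.07 + 197.16 + 1227.29 + 939.28 + 233.92 + 290.4 = 3323.12
Index = 3169.96 / 3323.12 × 100 = 95.3911

95.4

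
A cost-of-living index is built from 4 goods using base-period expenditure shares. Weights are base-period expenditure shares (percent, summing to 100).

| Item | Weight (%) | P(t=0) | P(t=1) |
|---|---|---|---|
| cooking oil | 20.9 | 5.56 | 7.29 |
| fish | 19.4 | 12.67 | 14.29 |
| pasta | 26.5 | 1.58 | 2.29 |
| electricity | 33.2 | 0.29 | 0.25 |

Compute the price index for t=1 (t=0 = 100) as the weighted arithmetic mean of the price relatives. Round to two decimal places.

cooking oil: 20.9 × (7.29/5.56) = 20.9 × 1.311151 = 27.4031
fish: 19.4 × (14.29/12.67) = 19.4 × 1.127861 = 21.8805
pasta: 26.5 × (2.29/1.58) = 26.5 × 1.449367 = 38.4082
electricity: 33.2 × (0.25/0.29) = 33.2 × 0.862069 = 28.6207
Index = Σ wᵢ·(p₁ᵢ/p₀ᵢ) = 27.4031 + 21.8805 + 38.4082 + 28.6207 = 116.3125

116.31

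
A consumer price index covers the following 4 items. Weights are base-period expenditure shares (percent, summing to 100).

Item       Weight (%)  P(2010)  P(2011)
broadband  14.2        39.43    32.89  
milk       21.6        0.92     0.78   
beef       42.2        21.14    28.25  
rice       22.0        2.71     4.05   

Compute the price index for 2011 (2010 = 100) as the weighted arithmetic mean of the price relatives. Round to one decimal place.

119.4

broadband: 14.2 × (32.89/39.43) = 14.2 × 0.834136 = 11.8447
milk: 21.6 × (0.78/0.92) = 21.6 × 0.847826 = 18.3130
beef: 42.2 × (28.25/21.14) = 42.2 × 1.336329 = 56.3931
rice: 22.0 × (4.05/2.71) = 22.0 × 1.494465 = 32.8782
Index = Σ wᵢ·(p₁ᵢ/p₀ᵢ) = 11.8447 + 18.3130 + 56.3931 + 32.8782 = 119.4291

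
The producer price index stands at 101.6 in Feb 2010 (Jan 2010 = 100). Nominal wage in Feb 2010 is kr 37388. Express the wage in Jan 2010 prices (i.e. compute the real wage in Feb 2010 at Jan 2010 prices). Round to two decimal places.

36799.21

Real = Nominal ÷ (Index/100) = 37388 ÷ (101.6/100)
     = 37388 ÷ 1.016 = 36799.2126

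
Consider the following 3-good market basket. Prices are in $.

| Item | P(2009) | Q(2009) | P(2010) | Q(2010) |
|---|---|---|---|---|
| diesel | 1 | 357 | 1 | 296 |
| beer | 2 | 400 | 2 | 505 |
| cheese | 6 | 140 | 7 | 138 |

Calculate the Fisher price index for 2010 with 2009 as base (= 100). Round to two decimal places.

106.74

Laspeyres component (base-period weights):
ΣP(2010)Q(2009) = 1×357 + 2×400 + 7×140 = 357 + 800 + 980 = 2137
ΣP(2009)Q(2009) = 1×357 + 2×400 + 6×140 = 357 + 800 + 840 = 1997
L = 2137 / 1997 × 100 = 107.0105
Paasche component (current-period weights):
ΣP(2010)Q(2010) = 1×296 + 2×505 + 7×138 = 296 + 1010 + 966 = 2272
ΣP(2009)Q(2010) = 1×296 + 2×505 + 6×138 = 296 + 1010 + 828 = 2134
P = 2272 / 2134 × 100 = 106.4667
Fisher = √(L × P) = √(107.0105 × 106.4667) = 106.7383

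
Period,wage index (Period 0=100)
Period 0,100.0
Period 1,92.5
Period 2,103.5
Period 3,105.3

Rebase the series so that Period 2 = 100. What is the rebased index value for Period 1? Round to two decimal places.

Rebased(Period 1) = 92.5 / 103.5 × 100 = 89.3720

89.37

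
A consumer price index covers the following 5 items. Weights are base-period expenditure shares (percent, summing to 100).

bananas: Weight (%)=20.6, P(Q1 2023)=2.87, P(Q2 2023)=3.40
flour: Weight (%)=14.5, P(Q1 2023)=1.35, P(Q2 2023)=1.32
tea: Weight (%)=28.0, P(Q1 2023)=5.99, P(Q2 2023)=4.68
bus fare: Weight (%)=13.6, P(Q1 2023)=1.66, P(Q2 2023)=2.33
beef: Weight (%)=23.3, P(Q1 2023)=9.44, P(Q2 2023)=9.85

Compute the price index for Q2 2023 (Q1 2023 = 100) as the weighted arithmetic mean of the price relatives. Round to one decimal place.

103.9

bananas: 20.6 × (3.40/2.87) = 20.6 × 1.184669 = 24.4042
flour: 14.5 × (1.32/1.35) = 14.5 × 0.977778 = 14.1778
tea: 28.0 × (4.68/5.99) = 28.0 × 0.781302 = 21.8765
bus fare: 13.6 × (2.33/1.66) = 13.6 × 1.403614 = 19.0892
beef: 23.3 × (9.85/9.44) = 23.3 × 1.043432 = 24.3120
Index = Σ wᵢ·(p₁ᵢ/p₀ᵢ) = 24.4042 + 14.1778 + 21.8765 + 19.0892 + 24.3120 = 103.8595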